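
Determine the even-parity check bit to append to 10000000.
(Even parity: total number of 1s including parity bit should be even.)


Number of 1s in data: 1
Parity bit: 1

1


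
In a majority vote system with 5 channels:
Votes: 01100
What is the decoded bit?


Ones: 2 out of 5
Threshold: 3

0 (2/5 voted 1)


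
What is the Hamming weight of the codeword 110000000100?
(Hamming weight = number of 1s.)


Counting 1s in 110000000100

3


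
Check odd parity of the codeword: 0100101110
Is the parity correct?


Number of 1s: 5

Yes, parity is correct (5 ones)


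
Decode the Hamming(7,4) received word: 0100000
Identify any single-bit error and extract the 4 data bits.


Syndrome = 2: error at position 2

Data: 0000 (corrected bit 2)


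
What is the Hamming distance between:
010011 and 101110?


XOR: 111101
Count of 1s: 5

5


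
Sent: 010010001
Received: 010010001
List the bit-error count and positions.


XOR: 000000000

0 errors (received matches sent)


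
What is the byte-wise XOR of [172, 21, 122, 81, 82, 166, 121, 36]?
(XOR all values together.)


XOR chain: 172 ^ 21 ^ 122 ^ 81 ^ 82 ^ 166 ^ 121 ^ 36 = 59

59


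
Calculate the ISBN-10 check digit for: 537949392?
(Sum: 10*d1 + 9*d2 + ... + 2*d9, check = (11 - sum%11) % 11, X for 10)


Weighted sum: 308
308 mod 11 = 0

Check digit: 0


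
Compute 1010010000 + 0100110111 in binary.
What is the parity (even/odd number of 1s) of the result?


1010010000 = 656
0100110111 = 311
Sum = 967 = 1111000111
1s count = 7

odd parity (7 ones in 1111000111)


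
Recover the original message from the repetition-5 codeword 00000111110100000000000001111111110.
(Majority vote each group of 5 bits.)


Groups: 00000, 11111, 01000, 00000, 00000, 11111, 11110
Majority votes: 0100011

0100011


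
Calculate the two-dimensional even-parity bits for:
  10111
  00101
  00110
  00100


Row parities: 0001
Column parities: 10000

Row P: 0001, Col P: 10000, Corner: 1


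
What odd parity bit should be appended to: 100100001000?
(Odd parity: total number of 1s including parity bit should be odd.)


Number of 1s in data: 3
Parity bit: 0

0


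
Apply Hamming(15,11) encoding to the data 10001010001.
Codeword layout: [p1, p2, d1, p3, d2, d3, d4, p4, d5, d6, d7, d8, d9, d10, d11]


Parity bits: p1=0, p2=1, p3=1, p4=1

011100011010001


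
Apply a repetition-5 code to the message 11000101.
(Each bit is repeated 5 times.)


Each bit -> 5 copies

1111111111000000000000000111110000011111


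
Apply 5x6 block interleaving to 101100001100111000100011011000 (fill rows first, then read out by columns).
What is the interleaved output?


Matrix:
  101100
  001100
  111000
  100011
  011000
Read columns: 101100010111101110000001000010

101100010111101110000001000010


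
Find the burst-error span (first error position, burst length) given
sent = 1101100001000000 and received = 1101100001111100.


XOR: 0000000000111100

Burst at position 10, length 4


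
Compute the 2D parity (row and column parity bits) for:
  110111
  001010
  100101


Row parities: 101
Column parities: 011000

Row P: 101, Col P: 011000, Corner: 0


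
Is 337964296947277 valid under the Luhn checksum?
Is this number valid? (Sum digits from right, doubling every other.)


Luhn sum = 88
88 mod 10 = 8

Invalid (Luhn sum mod 10 = 8)


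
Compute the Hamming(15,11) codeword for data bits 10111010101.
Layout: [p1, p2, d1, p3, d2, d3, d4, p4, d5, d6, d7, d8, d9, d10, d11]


Parity bits: p1=0, p2=1, p3=0, p4=0

011001101010101


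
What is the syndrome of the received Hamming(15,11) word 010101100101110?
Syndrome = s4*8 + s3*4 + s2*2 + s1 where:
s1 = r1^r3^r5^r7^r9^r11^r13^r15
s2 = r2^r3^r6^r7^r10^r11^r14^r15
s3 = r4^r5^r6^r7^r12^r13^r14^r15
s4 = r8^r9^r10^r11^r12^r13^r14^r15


s1=0, s2=1, s3=0, s4=0

Syndrome = 2 (error at position 2)


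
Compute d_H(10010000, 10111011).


XOR: 00101011
Count of 1s: 4

4


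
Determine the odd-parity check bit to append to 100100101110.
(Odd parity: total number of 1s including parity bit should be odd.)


Number of 1s in data: 6
Parity bit: 1

1


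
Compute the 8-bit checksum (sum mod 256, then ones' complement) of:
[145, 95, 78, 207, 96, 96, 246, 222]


Sum = 1185 mod 256 = 161
Complement = 94

94


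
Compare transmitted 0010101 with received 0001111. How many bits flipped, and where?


XOR: 0011010

3 error(s) at position(s): 2, 3, 5


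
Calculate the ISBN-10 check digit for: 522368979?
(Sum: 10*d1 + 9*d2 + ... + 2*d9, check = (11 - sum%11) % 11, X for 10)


Weighted sum: 256
256 mod 11 = 3

Check digit: 8


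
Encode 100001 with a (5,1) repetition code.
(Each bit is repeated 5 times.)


Each bit -> 5 copies

111110000000000000000000011111


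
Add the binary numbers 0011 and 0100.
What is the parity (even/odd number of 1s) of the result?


0011 = 3
0100 = 4
Sum = 7 = 111
1s count = 3

odd parity (3 ones in 111)


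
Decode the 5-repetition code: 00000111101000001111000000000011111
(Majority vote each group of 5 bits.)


Groups: 00000, 11110, 10000, 01111, 00000, 00000, 11111
Majority votes: 0101001

0101001


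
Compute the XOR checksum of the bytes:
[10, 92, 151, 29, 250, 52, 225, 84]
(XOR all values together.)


XOR chain: 10 ^ 92 ^ 151 ^ 29 ^ 250 ^ 52 ^ 225 ^ 84 = 167

167


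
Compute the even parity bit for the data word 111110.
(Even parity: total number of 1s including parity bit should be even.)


Number of 1s in data: 5
Parity bit: 1

1


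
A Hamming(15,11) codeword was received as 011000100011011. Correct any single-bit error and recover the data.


Syndrome = 0: no error detected

Data: 10010011011 (no errors)


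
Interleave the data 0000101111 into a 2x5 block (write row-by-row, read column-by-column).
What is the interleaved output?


Matrix:
  00001
  01111
Read columns: 0001010111

0001010111


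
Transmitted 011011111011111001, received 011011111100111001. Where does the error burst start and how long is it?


XOR: 000000000111000000

Burst at position 9, length 3


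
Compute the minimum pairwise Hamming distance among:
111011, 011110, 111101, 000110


Comparing all pairs, minimum distance: 2
Can detect 1 errors, correct 0 errors

2


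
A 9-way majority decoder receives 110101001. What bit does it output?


Ones: 5 out of 9
Threshold: 5

1 (5/9 voted 1)


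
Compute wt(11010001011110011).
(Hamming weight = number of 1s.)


Counting 1s in 11010001011110011

10


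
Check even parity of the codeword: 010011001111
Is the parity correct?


Number of 1s: 7

No, parity error (7 ones)


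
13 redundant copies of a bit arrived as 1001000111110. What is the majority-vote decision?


Ones: 7 out of 13
Threshold: 7

1 (7/13 voted 1)


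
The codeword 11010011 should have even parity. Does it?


Number of 1s: 5

No, parity error (5 ones)


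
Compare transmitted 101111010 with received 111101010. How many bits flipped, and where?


XOR: 010010000

2 error(s) at position(s): 1, 4


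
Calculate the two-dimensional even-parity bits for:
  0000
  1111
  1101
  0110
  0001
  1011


Row parities: 001011
Column parities: 1110

Row P: 001011, Col P: 1110, Corner: 1


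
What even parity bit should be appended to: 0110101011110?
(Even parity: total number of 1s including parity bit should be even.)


Number of 1s in data: 8
Parity bit: 0

0


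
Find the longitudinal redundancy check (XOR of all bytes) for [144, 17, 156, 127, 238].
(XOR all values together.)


XOR chain: 144 ^ 17 ^ 156 ^ 127 ^ 238 = 140

140


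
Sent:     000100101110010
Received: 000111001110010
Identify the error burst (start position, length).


XOR: 000011100000000

Burst at position 4, length 3


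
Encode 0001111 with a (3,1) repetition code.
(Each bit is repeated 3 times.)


Each bit -> 3 copies

000000000111111111111


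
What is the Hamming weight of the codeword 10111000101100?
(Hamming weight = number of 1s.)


Counting 1s in 10111000101100

7


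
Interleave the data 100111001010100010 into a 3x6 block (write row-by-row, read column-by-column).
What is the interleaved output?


Matrix:
  100111
  001010
  100010
Read columns: 101000010100111100

101000010100111100


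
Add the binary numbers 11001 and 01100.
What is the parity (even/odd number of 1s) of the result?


11001 = 25
01100 = 12
Sum = 37 = 100101
1s count = 3

odd parity (3 ones in 100101)


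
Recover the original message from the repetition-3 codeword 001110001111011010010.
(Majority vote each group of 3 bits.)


Groups: 001, 110, 001, 111, 011, 010, 010
Majority votes: 0101100

0101100


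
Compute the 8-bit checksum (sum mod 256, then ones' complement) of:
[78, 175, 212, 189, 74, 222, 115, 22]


Sum = 1087 mod 256 = 63
Complement = 192

192


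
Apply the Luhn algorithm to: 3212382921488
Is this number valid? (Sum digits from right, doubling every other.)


Luhn sum = 56
56 mod 10 = 6

Invalid (Luhn sum mod 10 = 6)


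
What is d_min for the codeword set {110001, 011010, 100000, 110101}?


Comparing all pairs, minimum distance: 1
Can detect 0 errors, correct 0 errors

1


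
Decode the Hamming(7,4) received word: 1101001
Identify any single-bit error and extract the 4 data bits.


Syndrome = 0: no error detected

Data: 0001 (no errors)


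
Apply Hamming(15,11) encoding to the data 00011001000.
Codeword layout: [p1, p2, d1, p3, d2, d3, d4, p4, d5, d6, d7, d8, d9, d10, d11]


Parity bits: p1=0, p2=1, p3=0, p4=0

010000101001000


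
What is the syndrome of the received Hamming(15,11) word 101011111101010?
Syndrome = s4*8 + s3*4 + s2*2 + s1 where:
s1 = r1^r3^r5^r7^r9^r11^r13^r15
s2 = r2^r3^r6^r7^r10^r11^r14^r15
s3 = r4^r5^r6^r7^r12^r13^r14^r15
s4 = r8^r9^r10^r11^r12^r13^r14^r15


s1=1, s2=1, s3=1, s4=1

Syndrome = 15 (error at position 15)


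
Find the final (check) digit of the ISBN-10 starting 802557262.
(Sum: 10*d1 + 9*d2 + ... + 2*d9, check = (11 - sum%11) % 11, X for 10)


Weighted sum: 226
226 mod 11 = 6

Check digit: 5


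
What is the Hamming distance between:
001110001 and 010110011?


XOR: 011000010
Count of 1s: 3

3


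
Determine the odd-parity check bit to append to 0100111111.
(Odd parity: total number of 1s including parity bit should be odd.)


Number of 1s in data: 7
Parity bit: 0

0


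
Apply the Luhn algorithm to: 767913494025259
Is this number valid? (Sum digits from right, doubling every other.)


Luhn sum = 65
65 mod 10 = 5

Invalid (Luhn sum mod 10 = 5)


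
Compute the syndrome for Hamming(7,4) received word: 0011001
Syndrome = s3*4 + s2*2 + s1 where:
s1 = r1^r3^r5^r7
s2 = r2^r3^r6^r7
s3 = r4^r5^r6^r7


s1=0, s2=0, s3=0

Syndrome = 0 (no error)


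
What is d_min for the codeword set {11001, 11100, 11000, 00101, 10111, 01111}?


Comparing all pairs, minimum distance: 1
Can detect 0 errors, correct 0 errors

1


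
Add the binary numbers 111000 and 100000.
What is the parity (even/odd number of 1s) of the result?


111000 = 56
100000 = 32
Sum = 88 = 1011000
1s count = 3

odd parity (3 ones in 1011000)


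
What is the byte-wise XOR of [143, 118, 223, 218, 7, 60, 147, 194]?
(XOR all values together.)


XOR chain: 143 ^ 118 ^ 223 ^ 218 ^ 7 ^ 60 ^ 147 ^ 194 = 150

150


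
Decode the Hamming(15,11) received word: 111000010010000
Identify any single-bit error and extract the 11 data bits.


Syndrome = 3: error at position 3

Data: 00000010000 (corrected bit 3)


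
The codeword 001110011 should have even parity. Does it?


Number of 1s: 5

No, parity error (5 ones)


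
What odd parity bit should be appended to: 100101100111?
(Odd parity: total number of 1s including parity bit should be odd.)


Number of 1s in data: 7
Parity bit: 0

0


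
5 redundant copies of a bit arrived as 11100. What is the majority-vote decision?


Ones: 3 out of 5
Threshold: 3

1 (3/5 voted 1)


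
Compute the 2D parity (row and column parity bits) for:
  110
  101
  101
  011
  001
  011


Row parities: 000010
Column parities: 111

Row P: 000010, Col P: 111, Corner: 1


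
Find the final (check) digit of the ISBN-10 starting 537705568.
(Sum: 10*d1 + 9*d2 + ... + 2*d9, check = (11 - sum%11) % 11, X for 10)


Weighted sum: 261
261 mod 11 = 8

Check digit: 3


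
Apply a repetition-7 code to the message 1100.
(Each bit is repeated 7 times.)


Each bit -> 7 copies

1111111111111100000000000000


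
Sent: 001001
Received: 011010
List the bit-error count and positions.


XOR: 010011

3 error(s) at position(s): 1, 4, 5


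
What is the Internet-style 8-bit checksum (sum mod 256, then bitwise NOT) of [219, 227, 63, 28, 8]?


Sum = 545 mod 256 = 33
Complement = 222

222


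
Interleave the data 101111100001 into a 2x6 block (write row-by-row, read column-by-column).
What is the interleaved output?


Matrix:
  101111
  100001
Read columns: 110010101011

110010101011


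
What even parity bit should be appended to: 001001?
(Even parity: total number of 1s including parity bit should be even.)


Number of 1s in data: 2
Parity bit: 0

0


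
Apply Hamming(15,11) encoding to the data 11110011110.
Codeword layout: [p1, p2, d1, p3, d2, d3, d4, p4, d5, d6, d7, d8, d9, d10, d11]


Parity bits: p1=1, p2=1, p3=0, p4=0

111011100011110


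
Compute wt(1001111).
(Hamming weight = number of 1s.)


Counting 1s in 1001111

5


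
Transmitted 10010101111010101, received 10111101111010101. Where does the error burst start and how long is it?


XOR: 00101000000000000

Burst at position 2, length 3


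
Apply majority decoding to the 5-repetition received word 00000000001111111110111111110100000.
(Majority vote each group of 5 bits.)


Groups: 00000, 00000, 11111, 11110, 11111, 11101, 00000
Majority votes: 0011110

0011110


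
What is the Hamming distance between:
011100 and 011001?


XOR: 000101
Count of 1s: 2

2


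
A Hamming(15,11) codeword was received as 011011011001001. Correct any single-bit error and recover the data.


Syndrome = 0: no error detected

Data: 11101001001 (no errors)


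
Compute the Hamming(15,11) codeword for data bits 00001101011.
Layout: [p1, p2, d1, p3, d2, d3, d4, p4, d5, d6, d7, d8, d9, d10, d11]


Parity bits: p1=0, p2=1, p3=1, p4=1

010100011101011


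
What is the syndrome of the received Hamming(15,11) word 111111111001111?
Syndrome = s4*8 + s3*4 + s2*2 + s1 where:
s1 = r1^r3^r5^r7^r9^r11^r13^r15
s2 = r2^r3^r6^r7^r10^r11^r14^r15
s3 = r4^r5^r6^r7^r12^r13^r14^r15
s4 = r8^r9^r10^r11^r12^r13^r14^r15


s1=1, s2=0, s3=0, s4=0

Syndrome = 1 (error at position 1)


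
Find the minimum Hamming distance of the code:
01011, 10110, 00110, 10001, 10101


Comparing all pairs, minimum distance: 1
Can detect 0 errors, correct 0 errors

1


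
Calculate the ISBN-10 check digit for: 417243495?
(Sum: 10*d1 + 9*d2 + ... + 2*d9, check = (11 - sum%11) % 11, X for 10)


Weighted sum: 211
211 mod 11 = 2

Check digit: 9


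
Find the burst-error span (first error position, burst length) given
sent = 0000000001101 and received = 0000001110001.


XOR: 0000001111100

Burst at position 6, length 5


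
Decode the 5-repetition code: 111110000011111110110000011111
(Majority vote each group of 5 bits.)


Groups: 11111, 00000, 11111, 11011, 00000, 11111
Majority votes: 101101

101101


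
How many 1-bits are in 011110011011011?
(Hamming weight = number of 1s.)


Counting 1s in 011110011011011

10


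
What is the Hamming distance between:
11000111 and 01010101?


XOR: 10010010
Count of 1s: 3

3


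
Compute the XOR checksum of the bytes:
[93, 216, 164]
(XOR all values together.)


XOR chain: 93 ^ 216 ^ 164 = 33

33


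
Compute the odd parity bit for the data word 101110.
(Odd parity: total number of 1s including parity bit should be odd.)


Number of 1s in data: 4
Parity bit: 1

1


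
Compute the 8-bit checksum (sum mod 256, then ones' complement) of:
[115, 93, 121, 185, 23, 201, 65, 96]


Sum = 899 mod 256 = 131
Complement = 124

124


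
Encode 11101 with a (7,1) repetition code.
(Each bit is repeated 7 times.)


Each bit -> 7 copies

11111111111111111111100000001111111


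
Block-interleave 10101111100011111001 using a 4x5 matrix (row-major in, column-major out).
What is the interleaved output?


Matrix:
  10101
  11110
  00111
  11001
Read columns: 11010101111001101011

11010101111001101011


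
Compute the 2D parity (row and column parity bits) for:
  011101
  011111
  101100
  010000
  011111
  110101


Row parities: 011110
Column parities: 010100

Row P: 011110, Col P: 010100, Corner: 0


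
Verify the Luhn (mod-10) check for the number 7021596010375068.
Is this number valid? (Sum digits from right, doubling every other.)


Luhn sum = 50
50 mod 10 = 0

Valid (Luhn sum mod 10 = 0)


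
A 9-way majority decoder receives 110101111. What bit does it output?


Ones: 7 out of 9
Threshold: 5

1 (7/9 voted 1)


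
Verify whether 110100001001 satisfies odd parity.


Number of 1s: 5

Yes, parity is correct (5 ones)


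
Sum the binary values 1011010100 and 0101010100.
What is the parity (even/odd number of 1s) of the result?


1011010100 = 724
0101010100 = 340
Sum = 1064 = 10000101000
1s count = 3

odd parity (3 ones in 10000101000)


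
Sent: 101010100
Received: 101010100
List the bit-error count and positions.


XOR: 000000000

0 errors (received matches sent)


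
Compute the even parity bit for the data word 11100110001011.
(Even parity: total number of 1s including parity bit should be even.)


Number of 1s in data: 8
Parity bit: 0

0


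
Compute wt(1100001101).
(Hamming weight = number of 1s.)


Counting 1s in 1100001101

5


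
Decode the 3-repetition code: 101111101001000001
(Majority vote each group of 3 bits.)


Groups: 101, 111, 101, 001, 000, 001
Majority votes: 111000

111000


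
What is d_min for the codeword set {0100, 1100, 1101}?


Comparing all pairs, minimum distance: 1
Can detect 0 errors, correct 0 errors

1


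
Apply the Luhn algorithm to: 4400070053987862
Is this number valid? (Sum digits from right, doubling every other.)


Luhn sum = 58
58 mod 10 = 8

Invalid (Luhn sum mod 10 = 8)


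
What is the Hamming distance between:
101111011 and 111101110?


XOR: 010010101
Count of 1s: 4

4


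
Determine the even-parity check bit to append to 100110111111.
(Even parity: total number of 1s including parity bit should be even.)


Number of 1s in data: 9
Parity bit: 1

1


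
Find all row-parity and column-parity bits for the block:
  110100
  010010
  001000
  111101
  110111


Row parities: 10111
Column parities: 100100

Row P: 10111, Col P: 100100, Corner: 0


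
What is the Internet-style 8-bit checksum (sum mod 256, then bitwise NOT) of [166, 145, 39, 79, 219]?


Sum = 648 mod 256 = 136
Complement = 119

119


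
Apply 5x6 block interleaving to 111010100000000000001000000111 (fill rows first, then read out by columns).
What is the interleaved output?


Matrix:
  111010
  100000
  000000
  001000
  000111
Read columns: 110001000010010000011000100001

110001000010010000011000100001


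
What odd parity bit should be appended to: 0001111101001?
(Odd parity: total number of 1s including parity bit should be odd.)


Number of 1s in data: 7
Parity bit: 0

0


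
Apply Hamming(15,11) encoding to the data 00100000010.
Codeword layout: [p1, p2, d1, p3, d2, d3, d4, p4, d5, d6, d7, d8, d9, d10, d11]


Parity bits: p1=0, p2=0, p3=0, p4=1

000001010000010


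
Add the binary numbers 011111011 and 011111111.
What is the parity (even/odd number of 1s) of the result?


011111011 = 251
011111111 = 255
Sum = 506 = 111111010
1s count = 7

odd parity (7 ones in 111111010)


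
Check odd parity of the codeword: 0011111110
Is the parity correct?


Number of 1s: 7

Yes, parity is correct (7 ones)


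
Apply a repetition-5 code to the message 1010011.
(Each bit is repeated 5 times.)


Each bit -> 5 copies

11111000001111100000000001111111111


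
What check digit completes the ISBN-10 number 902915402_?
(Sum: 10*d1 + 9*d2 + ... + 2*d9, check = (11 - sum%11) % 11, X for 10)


Weighted sum: 220
220 mod 11 = 0

Check digit: 0


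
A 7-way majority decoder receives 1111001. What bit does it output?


Ones: 5 out of 7
Threshold: 4

1 (5/7 voted 1)


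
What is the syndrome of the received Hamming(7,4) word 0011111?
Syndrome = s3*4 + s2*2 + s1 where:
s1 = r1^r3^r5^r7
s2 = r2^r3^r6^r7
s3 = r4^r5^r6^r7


s1=1, s2=1, s3=0

Syndrome = 3 (error at position 3)


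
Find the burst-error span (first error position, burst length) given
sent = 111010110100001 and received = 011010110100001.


XOR: 100000000000000

Burst at position 0, length 1


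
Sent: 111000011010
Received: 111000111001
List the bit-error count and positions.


XOR: 000000100011

3 error(s) at position(s): 6, 10, 11


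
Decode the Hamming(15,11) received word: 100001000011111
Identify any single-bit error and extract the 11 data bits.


Syndrome = 12: error at position 12

Data: 00100010111 (corrected bit 12)


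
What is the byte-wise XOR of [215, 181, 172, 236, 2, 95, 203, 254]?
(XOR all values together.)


XOR chain: 215 ^ 181 ^ 172 ^ 236 ^ 2 ^ 95 ^ 203 ^ 254 = 74

74


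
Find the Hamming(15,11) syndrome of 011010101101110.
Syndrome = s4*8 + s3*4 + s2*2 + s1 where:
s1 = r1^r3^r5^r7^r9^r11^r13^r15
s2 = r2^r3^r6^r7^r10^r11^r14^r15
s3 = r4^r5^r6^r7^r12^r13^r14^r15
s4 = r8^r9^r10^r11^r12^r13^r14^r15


s1=1, s2=1, s3=1, s4=1

Syndrome = 15 (error at position 15)


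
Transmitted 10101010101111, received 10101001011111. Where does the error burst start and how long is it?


XOR: 00000011110000

Burst at position 6, length 4


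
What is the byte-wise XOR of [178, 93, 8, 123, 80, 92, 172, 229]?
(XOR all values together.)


XOR chain: 178 ^ 93 ^ 8 ^ 123 ^ 80 ^ 92 ^ 172 ^ 229 = 217

217


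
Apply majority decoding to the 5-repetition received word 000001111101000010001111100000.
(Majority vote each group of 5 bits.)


Groups: 00000, 11111, 01000, 01000, 11111, 00000
Majority votes: 010010

010010


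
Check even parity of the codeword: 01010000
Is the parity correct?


Number of 1s: 2

Yes, parity is correct (2 ones)


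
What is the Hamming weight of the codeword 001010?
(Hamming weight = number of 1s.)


Counting 1s in 001010

2


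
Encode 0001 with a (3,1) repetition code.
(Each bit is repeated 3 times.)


Each bit -> 3 copies

000000000111


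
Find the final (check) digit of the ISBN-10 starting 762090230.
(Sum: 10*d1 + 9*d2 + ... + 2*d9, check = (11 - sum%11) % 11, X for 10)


Weighted sum: 211
211 mod 11 = 2

Check digit: 9


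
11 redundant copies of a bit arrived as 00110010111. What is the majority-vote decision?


Ones: 6 out of 11
Threshold: 6

1 (6/11 voted 1)


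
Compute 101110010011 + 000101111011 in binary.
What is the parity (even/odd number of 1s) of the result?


101110010011 = 2963
000101111011 = 379
Sum = 3342 = 110100001110
1s count = 6

even parity (6 ones in 110100001110)


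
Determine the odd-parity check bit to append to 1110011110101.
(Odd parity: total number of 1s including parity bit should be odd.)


Number of 1s in data: 9
Parity bit: 0

0


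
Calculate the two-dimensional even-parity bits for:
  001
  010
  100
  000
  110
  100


Row parities: 111001
Column parities: 101

Row P: 111001, Col P: 101, Corner: 0


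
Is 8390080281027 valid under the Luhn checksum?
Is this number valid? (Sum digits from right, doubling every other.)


Luhn sum = 55
55 mod 10 = 5

Invalid (Luhn sum mod 10 = 5)


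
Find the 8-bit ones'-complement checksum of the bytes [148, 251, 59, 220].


Sum = 678 mod 256 = 166
Complement = 89

89


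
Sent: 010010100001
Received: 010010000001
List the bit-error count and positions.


XOR: 000000100000

1 error(s) at position(s): 6


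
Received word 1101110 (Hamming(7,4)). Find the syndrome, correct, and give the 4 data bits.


Syndrome = 4: error at position 4

Data: 0110 (corrected bit 4)


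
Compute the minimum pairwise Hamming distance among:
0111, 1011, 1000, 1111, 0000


Comparing all pairs, minimum distance: 1
Can detect 0 errors, correct 0 errors

1


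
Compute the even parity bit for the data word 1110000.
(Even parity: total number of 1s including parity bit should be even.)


Number of 1s in data: 3
Parity bit: 1

1


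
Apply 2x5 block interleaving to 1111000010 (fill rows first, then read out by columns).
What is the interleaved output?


Matrix:
  11110
  00010
Read columns: 1010101100

1010101100


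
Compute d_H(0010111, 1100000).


XOR: 1110111
Count of 1s: 6

6


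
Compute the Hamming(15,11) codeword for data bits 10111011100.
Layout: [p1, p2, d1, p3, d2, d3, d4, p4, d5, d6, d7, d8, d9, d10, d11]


Parity bits: p1=1, p2=0, p3=0, p4=0

101001101011100


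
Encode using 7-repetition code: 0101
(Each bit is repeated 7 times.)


Each bit -> 7 copies

0000000111111100000001111111


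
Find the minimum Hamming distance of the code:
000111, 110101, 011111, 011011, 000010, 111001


Comparing all pairs, minimum distance: 1
Can detect 0 errors, correct 0 errors

1


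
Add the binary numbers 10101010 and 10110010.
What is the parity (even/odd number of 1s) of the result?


10101010 = 170
10110010 = 178
Sum = 348 = 101011100
1s count = 5

odd parity (5 ones in 101011100)


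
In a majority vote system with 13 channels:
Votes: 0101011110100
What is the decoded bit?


Ones: 7 out of 13
Threshold: 7

1 (7/13 voted 1)


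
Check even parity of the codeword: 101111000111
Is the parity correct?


Number of 1s: 8

Yes, parity is correct (8 ones)


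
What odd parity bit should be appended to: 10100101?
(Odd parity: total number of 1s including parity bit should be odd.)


Number of 1s in data: 4
Parity bit: 1

1


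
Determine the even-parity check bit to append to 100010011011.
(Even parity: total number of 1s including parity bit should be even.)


Number of 1s in data: 6
Parity bit: 0

0


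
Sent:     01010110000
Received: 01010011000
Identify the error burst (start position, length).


XOR: 00000101000

Burst at position 5, length 3


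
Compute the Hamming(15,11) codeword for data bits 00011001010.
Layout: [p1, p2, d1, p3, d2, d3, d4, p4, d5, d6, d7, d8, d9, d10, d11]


Parity bits: p1=0, p2=0, p3=1, p4=1

000100111001010


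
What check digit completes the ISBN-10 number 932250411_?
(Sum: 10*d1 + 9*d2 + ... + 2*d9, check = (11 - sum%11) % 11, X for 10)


Weighted sum: 198
198 mod 11 = 0

Check digit: 0


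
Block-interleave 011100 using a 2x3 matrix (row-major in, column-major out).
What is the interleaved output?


Matrix:
  011
  100
Read columns: 011010

011010


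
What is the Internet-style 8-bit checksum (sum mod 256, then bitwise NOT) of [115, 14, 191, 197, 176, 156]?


Sum = 849 mod 256 = 81
Complement = 174

174


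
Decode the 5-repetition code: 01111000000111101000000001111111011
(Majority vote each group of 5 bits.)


Groups: 01111, 00000, 01111, 01000, 00000, 11111, 11011
Majority votes: 1010011

1010011


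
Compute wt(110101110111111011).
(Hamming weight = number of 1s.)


Counting 1s in 110101110111111011

14


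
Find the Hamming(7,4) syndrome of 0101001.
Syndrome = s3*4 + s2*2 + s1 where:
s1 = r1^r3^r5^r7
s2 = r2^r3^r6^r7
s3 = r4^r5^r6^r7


s1=1, s2=0, s3=0

Syndrome = 1 (error at position 1)


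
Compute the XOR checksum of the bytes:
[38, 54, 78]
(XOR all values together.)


XOR chain: 38 ^ 54 ^ 78 = 94

94


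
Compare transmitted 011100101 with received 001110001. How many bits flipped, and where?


XOR: 010010100

3 error(s) at position(s): 1, 4, 6


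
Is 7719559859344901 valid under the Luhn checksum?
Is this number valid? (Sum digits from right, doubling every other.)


Luhn sum = 84
84 mod 10 = 4

Invalid (Luhn sum mod 10 = 4)


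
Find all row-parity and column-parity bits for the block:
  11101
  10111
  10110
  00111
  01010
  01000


Row parities: 001101
Column parities: 11001

Row P: 001101, Col P: 11001, Corner: 1


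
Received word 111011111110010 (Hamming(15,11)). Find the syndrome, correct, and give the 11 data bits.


Syndrome = 10: error at position 10

Data: 11111010010 (corrected bit 10)


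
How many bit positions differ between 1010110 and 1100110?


XOR: 0110000
Count of 1s: 2

2


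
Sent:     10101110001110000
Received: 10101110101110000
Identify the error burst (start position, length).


XOR: 00000000100000000

Burst at position 8, length 1


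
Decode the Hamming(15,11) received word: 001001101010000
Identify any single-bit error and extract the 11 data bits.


Syndrome = 0: no error detected

Data: 10111010000 (no errors)


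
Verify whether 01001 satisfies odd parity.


Number of 1s: 2

No, parity error (2 ones)


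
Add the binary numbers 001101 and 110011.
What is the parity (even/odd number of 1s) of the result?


001101 = 13
110011 = 51
Sum = 64 = 1000000
1s count = 1

odd parity (1 ones in 1000000)


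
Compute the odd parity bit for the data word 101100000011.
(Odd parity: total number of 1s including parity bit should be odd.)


Number of 1s in data: 5
Parity bit: 0

0


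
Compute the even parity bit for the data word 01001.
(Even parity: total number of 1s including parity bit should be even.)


Number of 1s in data: 2
Parity bit: 0

0


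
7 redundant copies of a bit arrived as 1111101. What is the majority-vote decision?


Ones: 6 out of 7
Threshold: 4

1 (6/7 voted 1)


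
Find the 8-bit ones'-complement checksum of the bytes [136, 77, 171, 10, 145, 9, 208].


Sum = 756 mod 256 = 244
Complement = 11

11


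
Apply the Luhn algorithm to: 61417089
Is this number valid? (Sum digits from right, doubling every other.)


Luhn sum = 34
34 mod 10 = 4

Invalid (Luhn sum mod 10 = 4)


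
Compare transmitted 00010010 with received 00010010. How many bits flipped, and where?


XOR: 00000000

0 errors (received matches sent)


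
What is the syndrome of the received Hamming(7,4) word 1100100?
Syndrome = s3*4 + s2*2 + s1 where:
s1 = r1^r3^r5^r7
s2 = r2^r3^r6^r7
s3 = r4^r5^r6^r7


s1=0, s2=1, s3=1

Syndrome = 6 (error at position 6)


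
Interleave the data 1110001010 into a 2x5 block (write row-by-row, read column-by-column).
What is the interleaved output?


Matrix:
  11100
  01010
Read columns: 1011100100

1011100100


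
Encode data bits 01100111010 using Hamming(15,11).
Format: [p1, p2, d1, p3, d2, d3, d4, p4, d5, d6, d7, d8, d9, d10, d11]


Parity bits: p1=0, p2=0, p3=0, p4=0

000011000111010


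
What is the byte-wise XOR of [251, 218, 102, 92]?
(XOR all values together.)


XOR chain: 251 ^ 218 ^ 102 ^ 92 = 27

27


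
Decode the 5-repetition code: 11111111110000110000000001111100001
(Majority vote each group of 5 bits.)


Groups: 11111, 11111, 00001, 10000, 00000, 11111, 00001
Majority votes: 1100010

1100010


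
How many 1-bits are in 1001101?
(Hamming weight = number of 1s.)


Counting 1s in 1001101

4


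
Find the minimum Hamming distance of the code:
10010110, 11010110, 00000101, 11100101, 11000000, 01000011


Comparing all pairs, minimum distance: 1
Can detect 0 errors, correct 0 errors

1


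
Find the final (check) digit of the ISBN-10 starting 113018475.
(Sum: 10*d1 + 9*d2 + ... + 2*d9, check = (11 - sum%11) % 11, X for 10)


Weighted sum: 136
136 mod 11 = 4

Check digit: 7


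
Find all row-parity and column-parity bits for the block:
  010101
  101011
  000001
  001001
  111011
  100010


Row parities: 101010
Column parities: 101111

Row P: 101010, Col P: 101111, Corner: 1


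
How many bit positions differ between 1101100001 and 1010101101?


XOR: 0111001100
Count of 1s: 5

5


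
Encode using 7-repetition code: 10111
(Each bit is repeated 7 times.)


Each bit -> 7 copies

11111110000000111111111111111111111


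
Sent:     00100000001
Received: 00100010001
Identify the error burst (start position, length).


XOR: 00000010000

Burst at position 6, length 1


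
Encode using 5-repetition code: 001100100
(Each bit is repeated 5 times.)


Each bit -> 5 copies

000000000011111111110000000000111110000000000


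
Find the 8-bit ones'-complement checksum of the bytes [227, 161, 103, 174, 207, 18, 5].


Sum = 895 mod 256 = 127
Complement = 128

128


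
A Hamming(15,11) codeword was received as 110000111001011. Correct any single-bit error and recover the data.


Syndrome = 8: error at position 8

Data: 00011001011 (corrected bit 8)


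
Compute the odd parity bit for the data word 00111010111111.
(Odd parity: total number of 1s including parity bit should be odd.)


Number of 1s in data: 10
Parity bit: 1

1


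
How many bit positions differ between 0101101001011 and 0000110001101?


XOR: 0101011000110
Count of 1s: 6

6


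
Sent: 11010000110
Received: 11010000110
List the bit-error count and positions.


XOR: 00000000000

0 errors (received matches sent)


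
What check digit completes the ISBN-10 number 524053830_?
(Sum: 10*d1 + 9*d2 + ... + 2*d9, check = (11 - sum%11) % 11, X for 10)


Weighted sum: 186
186 mod 11 = 10

Check digit: 1


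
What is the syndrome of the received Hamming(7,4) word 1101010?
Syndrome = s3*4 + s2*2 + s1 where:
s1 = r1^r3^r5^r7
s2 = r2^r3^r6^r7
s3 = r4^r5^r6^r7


s1=1, s2=0, s3=0

Syndrome = 1 (error at position 1)


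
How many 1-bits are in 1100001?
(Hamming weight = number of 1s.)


Counting 1s in 1100001

3


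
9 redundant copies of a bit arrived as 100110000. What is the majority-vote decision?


Ones: 3 out of 9
Threshold: 5

0 (3/9 voted 1)


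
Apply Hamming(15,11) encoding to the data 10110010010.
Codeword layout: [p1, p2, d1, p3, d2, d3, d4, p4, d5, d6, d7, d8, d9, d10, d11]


Parity bits: p1=1, p2=1, p3=1, p4=0

111101100010010


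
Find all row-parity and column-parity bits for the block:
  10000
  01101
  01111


Row parities: 110
Column parities: 10010

Row P: 110, Col P: 10010, Corner: 0


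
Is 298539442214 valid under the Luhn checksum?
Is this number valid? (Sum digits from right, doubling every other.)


Luhn sum = 64
64 mod 10 = 4

Invalid (Luhn sum mod 10 = 4)


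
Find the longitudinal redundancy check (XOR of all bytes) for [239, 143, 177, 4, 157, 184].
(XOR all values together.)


XOR chain: 239 ^ 143 ^ 177 ^ 4 ^ 157 ^ 184 = 240

240


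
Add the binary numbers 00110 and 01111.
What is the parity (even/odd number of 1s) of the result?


00110 = 6
01111 = 15
Sum = 21 = 10101
1s count = 3

odd parity (3 ones in 10101)


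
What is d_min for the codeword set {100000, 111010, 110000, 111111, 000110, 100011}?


Comparing all pairs, minimum distance: 1
Can detect 0 errors, correct 0 errors

1


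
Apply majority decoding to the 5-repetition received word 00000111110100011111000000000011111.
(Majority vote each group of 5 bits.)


Groups: 00000, 11111, 01000, 11111, 00000, 00000, 11111
Majority votes: 0101001

0101001


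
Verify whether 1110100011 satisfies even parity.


Number of 1s: 6

Yes, parity is correct (6 ones)


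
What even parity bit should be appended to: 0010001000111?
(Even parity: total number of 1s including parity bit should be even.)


Number of 1s in data: 5
Parity bit: 1

1


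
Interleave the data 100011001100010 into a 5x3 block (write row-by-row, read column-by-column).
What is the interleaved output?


Matrix:
  100
  011
  001
  100
  010
Read columns: 100100100101100

100100100101100


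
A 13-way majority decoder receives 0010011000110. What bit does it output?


Ones: 5 out of 13
Threshold: 7

0 (5/13 voted 1)


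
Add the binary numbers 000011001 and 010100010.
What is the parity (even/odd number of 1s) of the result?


000011001 = 25
010100010 = 162
Sum = 187 = 10111011
1s count = 6

even parity (6 ones in 10111011)


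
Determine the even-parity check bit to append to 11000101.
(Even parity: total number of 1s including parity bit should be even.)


Number of 1s in data: 4
Parity bit: 0

0


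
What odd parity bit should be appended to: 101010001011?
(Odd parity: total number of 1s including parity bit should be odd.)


Number of 1s in data: 6
Parity bit: 1

1


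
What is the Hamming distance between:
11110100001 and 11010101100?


XOR: 00100001101
Count of 1s: 4

4


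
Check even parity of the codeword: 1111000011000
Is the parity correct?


Number of 1s: 6

Yes, parity is correct (6 ones)


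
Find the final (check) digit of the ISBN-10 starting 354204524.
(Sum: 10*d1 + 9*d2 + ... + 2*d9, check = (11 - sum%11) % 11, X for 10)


Weighted sum: 175
175 mod 11 = 10

Check digit: 1


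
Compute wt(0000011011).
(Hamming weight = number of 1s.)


Counting 1s in 0000011011

4


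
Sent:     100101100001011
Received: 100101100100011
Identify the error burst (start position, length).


XOR: 000000000101000

Burst at position 9, length 3


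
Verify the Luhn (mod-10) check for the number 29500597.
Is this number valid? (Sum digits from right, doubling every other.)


Luhn sum = 35
35 mod 10 = 5

Invalid (Luhn sum mod 10 = 5)


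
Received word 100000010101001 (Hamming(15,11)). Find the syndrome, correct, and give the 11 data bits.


Syndrome = 0: no error detected

Data: 00000101001 (no errors)


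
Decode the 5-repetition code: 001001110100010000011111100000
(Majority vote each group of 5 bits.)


Groups: 00100, 11101, 00010, 00001, 11111, 00000
Majority votes: 010010

010010


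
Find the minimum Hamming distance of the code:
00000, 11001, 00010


Comparing all pairs, minimum distance: 1
Can detect 0 errors, correct 0 errors

1


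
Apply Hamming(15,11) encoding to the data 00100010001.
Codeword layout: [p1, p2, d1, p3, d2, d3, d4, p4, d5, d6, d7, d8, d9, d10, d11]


Parity bits: p1=0, p2=1, p3=0, p4=0

010001000010001


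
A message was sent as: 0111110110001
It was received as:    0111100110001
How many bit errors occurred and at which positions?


XOR: 0000010000000

1 error(s) at position(s): 5


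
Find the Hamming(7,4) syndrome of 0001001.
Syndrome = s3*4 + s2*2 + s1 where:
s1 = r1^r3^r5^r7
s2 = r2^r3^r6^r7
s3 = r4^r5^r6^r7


s1=1, s2=1, s3=0

Syndrome = 3 (error at position 3)


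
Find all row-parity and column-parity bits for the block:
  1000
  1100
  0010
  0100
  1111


Row parities: 10110
Column parities: 1101

Row P: 10110, Col P: 1101, Corner: 1


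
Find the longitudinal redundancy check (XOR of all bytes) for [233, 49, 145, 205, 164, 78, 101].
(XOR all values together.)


XOR chain: 233 ^ 49 ^ 145 ^ 205 ^ 164 ^ 78 ^ 101 = 11

11


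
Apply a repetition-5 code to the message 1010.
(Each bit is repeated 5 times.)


Each bit -> 5 copies

11111000001111100000


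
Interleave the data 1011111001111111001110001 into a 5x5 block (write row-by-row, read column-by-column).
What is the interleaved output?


Matrix:
  10111
  11001
  11111
  10011
  10001
Read columns: 1111101100101001011011111

1111101100101001011011111


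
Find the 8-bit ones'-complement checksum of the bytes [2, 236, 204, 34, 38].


Sum = 514 mod 256 = 2
Complement = 253

253
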